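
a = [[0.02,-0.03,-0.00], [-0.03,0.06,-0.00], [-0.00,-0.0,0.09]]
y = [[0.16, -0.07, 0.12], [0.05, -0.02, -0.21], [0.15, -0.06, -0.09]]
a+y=[[0.18, -0.10, 0.12], [0.02, 0.04, -0.21], [0.15, -0.06, 0.00]]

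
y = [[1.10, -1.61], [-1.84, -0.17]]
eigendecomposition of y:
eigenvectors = [[0.80, 0.55], [-0.6, 0.84]]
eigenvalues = [2.3, -1.37]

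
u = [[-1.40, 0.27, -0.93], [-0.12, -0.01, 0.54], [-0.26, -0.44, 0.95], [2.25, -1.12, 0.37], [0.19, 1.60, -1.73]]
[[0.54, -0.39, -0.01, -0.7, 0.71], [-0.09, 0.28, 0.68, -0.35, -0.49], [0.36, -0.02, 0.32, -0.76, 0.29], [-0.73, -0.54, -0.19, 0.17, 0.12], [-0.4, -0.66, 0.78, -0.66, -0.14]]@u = [[-2.15, 2.07, -2.21], [-0.96, -0.72, 1.6], [-2.24, 1.27, -0.82], [1.54, -0.11, 0.06], [-1.08, 0.07, 0.75]]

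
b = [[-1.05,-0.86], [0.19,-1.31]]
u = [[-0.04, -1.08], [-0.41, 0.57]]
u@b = [[-0.16, 1.45], [0.54, -0.39]]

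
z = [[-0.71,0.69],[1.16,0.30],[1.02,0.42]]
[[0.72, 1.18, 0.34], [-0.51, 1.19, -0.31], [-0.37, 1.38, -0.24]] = z @ [[-0.56, 0.46, -0.31], [0.47, 2.18, 0.17]]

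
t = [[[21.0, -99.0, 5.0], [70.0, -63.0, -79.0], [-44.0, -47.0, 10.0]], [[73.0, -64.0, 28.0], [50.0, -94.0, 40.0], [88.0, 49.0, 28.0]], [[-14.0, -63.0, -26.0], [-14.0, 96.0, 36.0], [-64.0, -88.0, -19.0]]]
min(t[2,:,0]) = -64.0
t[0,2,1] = -47.0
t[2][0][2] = -26.0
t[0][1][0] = 70.0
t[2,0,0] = -14.0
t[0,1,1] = -63.0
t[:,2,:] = [[-44.0, -47.0, 10.0], [88.0, 49.0, 28.0], [-64.0, -88.0, -19.0]]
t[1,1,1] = -94.0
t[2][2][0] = -64.0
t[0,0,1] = -99.0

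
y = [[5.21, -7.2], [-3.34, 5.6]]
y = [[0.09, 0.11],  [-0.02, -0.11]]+[[5.12, -7.31], [-3.32, 5.71]]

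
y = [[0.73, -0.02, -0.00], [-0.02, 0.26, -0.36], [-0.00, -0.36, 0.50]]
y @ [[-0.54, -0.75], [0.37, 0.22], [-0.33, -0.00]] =[[-0.40, -0.55], [0.23, 0.07], [-0.30, -0.08]]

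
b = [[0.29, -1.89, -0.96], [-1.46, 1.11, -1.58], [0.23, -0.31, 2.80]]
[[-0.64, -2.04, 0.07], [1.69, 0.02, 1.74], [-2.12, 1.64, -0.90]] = b@[[0.13, -0.22, -0.97], [0.71, 0.7, -0.06], [-0.69, 0.68, -0.25]]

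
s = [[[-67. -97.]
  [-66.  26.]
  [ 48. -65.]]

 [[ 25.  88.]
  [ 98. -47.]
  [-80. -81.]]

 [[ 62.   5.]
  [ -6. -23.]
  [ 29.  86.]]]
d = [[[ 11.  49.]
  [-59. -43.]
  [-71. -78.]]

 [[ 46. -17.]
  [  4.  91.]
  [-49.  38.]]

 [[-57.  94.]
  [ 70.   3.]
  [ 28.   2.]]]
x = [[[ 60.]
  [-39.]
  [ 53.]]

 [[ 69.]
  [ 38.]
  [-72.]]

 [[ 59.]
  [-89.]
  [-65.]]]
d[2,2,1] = 2.0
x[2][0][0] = 59.0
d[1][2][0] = -49.0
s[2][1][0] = -6.0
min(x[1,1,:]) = 38.0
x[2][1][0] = -89.0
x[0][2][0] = 53.0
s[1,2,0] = -80.0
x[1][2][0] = -72.0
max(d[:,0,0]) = 46.0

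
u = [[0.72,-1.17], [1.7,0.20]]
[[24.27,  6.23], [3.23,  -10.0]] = u@[[4.05, -4.90], [-18.25, -8.34]]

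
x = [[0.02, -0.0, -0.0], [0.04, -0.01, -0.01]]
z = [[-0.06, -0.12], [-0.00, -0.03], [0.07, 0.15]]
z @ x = [[-0.01, 0.00, 0.0], [-0.0, 0.0, 0.00], [0.01, -0.0, -0.00]]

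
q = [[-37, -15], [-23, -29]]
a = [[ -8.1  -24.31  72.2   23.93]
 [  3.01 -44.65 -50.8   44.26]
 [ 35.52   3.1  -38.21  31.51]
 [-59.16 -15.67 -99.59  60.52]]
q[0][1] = -15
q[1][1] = -29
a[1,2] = -50.8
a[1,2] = -50.8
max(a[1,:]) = 44.26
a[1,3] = 44.26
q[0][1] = -15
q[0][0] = -37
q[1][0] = -23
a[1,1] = -44.65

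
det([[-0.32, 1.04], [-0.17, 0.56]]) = -0.002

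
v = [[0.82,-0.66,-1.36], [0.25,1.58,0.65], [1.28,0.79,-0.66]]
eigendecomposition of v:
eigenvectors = [[0.73+0.00j, (0.73-0j), 0.68+0.00j],[(-0.37-0.01j), (-0.37+0.01j), -0.72+0.00j],[0.47-0.33j, 0.47+0.33j, (0.16+0j)]]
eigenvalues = [(0.27+0.62j), (0.27-0.62j), (1.2+0j)]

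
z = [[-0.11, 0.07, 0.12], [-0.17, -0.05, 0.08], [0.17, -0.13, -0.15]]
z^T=[[-0.11, -0.17, 0.17], [0.07, -0.05, -0.13], [0.12, 0.08, -0.15]]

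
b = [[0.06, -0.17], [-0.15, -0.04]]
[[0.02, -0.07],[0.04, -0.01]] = b@ [[-0.22, -0.03], [-0.21, 0.41]]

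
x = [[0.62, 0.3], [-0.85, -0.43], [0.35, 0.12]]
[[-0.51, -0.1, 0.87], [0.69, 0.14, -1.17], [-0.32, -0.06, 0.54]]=x @ [[-1.12, -0.23, 1.89], [0.6, 0.13, -1.02]]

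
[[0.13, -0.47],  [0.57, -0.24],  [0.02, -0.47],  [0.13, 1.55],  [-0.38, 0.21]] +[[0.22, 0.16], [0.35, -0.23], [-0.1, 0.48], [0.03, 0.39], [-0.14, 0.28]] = [[0.35, -0.31], [0.92, -0.47], [-0.08, 0.01], [0.16, 1.94], [-0.52, 0.49]]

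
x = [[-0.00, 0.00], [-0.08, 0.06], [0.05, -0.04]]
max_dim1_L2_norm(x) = 0.1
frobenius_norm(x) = 0.12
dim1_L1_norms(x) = [0.0, 0.14, 0.09]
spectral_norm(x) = 0.12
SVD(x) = [[-0.00, 0.0], [-0.84, -0.54], [0.54, -0.84]] @ diag([0.11873147244755962, 0.0016844733403633553]) @ [[0.79,  -0.61], [0.61,  0.79]]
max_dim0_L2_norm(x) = 0.09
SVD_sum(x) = [[-0.00, 0.00], [-0.08, 0.06], [0.05, -0.04]] + [[0.0,  0.0], [-0.00,  -0.00], [-0.0,  -0.00]]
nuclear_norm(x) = 0.12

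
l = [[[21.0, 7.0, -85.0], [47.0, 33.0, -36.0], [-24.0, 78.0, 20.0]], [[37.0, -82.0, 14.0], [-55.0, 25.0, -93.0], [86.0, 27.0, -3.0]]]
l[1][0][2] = 14.0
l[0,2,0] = -24.0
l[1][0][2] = 14.0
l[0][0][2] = -85.0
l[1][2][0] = 86.0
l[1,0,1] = -82.0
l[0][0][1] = 7.0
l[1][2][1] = 27.0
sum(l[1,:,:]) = -44.0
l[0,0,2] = -85.0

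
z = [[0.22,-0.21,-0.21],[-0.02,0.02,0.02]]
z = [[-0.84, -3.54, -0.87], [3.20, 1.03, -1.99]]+[[1.06, 3.33, 0.66],[-3.22, -1.01, 2.01]]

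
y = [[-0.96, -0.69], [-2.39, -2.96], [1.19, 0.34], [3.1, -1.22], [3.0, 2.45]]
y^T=[[-0.96, -2.39, 1.19, 3.1, 3.00], [-0.69, -2.96, 0.34, -1.22, 2.45]]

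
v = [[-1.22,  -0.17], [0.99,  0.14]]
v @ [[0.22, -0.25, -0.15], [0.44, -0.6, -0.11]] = [[-0.34, 0.41, 0.2], [0.28, -0.33, -0.16]]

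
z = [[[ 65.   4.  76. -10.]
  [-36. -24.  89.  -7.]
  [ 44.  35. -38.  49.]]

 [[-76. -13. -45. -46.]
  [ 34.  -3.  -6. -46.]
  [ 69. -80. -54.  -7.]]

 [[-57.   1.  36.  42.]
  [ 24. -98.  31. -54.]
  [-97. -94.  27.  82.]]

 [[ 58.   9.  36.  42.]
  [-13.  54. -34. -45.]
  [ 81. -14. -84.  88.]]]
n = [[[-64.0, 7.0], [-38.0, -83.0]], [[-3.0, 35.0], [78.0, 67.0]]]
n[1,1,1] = 67.0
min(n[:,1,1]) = -83.0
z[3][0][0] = 58.0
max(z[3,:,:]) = 88.0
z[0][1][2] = 89.0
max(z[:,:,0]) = 81.0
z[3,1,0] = -13.0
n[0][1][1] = -83.0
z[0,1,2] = 89.0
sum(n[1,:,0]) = 75.0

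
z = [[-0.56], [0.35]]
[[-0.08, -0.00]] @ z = [[0.04]]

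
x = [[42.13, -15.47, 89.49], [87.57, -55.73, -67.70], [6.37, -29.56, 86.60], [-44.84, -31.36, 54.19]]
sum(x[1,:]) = -35.86000000000001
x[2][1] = -29.56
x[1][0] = 87.57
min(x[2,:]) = -29.56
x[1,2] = -67.7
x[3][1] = -31.36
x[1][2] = -67.7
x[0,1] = -15.47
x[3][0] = -44.84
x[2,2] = 86.6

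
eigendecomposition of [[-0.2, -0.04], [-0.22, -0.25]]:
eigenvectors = [[0.49, 0.31],[-0.87, 0.95]]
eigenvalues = [-0.13, -0.32]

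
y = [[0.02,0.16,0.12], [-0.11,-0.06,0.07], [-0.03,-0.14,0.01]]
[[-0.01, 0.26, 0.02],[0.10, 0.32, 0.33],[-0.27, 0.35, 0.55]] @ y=[[-0.03, -0.02, 0.02], [-0.04, -0.05, 0.04], [-0.06, -0.14, -0.0]]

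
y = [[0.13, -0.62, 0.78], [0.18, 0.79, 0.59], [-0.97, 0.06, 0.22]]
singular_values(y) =[1.01, 1.0, 0.99]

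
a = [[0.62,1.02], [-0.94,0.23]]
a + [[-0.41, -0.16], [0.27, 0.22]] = [[0.21, 0.86], [-0.67, 0.45]]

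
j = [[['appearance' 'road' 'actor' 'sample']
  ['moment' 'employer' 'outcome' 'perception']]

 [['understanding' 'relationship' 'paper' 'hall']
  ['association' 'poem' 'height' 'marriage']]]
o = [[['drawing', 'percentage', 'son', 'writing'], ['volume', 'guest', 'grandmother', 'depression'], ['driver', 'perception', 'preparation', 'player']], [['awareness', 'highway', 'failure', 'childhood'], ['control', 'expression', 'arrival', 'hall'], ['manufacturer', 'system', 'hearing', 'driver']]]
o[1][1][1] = 'expression'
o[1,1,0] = 'control'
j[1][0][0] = 'understanding'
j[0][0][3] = 'sample'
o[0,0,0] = 'drawing'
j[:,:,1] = [['road', 'employer'], ['relationship', 'poem']]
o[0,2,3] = 'player'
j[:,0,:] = [['appearance', 'road', 'actor', 'sample'], ['understanding', 'relationship', 'paper', 'hall']]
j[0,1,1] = 'employer'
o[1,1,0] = 'control'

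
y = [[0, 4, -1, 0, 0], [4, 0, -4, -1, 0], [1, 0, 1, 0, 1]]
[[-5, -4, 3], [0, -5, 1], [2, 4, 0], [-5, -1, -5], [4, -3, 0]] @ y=[[-13, -20, 24, 4, 3], [-19, 0, 21, 5, 1], [16, 8, -18, -4, 0], [-9, -20, 4, 1, -5], [-12, 16, 8, 3, 0]]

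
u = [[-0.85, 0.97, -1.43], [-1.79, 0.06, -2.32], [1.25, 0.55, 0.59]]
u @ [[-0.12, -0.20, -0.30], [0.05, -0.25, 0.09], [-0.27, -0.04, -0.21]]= [[0.54, -0.02, 0.64], [0.84, 0.44, 1.03], [-0.28, -0.41, -0.45]]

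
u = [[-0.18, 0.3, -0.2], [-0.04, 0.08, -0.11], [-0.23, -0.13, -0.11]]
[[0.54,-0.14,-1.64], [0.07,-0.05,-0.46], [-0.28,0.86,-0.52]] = u @ [[-0.62,  -2.52,  3.51], [2.22,  -2.06,  -2.85], [1.18,  -0.13,  0.79]]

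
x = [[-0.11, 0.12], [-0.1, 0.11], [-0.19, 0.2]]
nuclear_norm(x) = 0.36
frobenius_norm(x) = 0.35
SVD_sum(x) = [[-0.11,0.12], [-0.10,0.11], [-0.19,0.2]] + [[0.00, 0.0], [0.00, 0.00], [-0.00, -0.0]]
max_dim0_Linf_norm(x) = 0.2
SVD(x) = [[-0.46, -0.48], [-0.42, -0.62], [-0.78, 0.62]] @ diag([0.3531122920560539, 0.003421870675540355]) @ [[0.68, -0.73],[-0.73, -0.68]]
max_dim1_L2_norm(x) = 0.28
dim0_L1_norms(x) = [0.4, 0.43]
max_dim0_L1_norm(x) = 0.43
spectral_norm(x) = 0.35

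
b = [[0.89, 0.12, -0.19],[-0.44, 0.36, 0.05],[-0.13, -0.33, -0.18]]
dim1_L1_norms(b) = [1.2, 0.85, 0.64]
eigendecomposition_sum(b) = [[0.45-1.49j, 0.07-0.99j, (-0.08+0.29j)],[-0.22+2.25j, (0.18+1.42j), (0.03-0.44j)],[(-0.03-0.66j), -0.11-0.41j, 0.01+0.13j]] + [[0.45+1.49j, (0.07+0.99j), -0.08-0.29j], [-0.22-2.25j, 0.18-1.42j, 0.03+0.44j], [-0.03+0.66j, -0.11+0.41j, (0.01-0.13j)]] + [[-0.01-0.00j,(-0.02-0j),(-0.03+0j)],  [-0.00-0.00j,-0.00-0.00j,(-0.01+0j)],  [(-0.06-0j),(-0.1-0j),-0.20+0.00j]]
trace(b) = 1.07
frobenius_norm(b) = 1.15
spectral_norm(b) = 1.02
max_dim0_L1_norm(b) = 1.46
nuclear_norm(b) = 1.70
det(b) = -0.09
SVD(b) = [[-0.89, 0.25, -0.37], [0.44, 0.65, -0.62], [0.09, -0.72, -0.69]] @ diag([1.0160137061561916, 0.5145297158078321, 0.17168378040301702]) @ [[-0.98, 0.02, 0.17], [0.06, 0.97, 0.22], [0.16, -0.23, 0.96]]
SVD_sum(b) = [[0.89, -0.02, -0.16], [-0.44, 0.01, 0.08], [-0.09, 0.00, 0.02]] + [[0.01, 0.13, 0.03], [0.02, 0.33, 0.07], [-0.02, -0.36, -0.08]] + [[-0.01, 0.01, -0.06], [-0.02, 0.02, -0.1], [-0.02, 0.03, -0.11]]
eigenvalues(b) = [(0.64+0.06j), (0.64-0.06j), (-0.22+0j)]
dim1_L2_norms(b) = [0.92, 0.57, 0.4]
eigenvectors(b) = [[-0.54-0.11j,(-0.54+0.11j),0.16+0.00j], [(0.8+0j),0.80-0.00j,0.04+0.00j], [-0.23+0.03j,-0.23-0.03j,0.99+0.00j]]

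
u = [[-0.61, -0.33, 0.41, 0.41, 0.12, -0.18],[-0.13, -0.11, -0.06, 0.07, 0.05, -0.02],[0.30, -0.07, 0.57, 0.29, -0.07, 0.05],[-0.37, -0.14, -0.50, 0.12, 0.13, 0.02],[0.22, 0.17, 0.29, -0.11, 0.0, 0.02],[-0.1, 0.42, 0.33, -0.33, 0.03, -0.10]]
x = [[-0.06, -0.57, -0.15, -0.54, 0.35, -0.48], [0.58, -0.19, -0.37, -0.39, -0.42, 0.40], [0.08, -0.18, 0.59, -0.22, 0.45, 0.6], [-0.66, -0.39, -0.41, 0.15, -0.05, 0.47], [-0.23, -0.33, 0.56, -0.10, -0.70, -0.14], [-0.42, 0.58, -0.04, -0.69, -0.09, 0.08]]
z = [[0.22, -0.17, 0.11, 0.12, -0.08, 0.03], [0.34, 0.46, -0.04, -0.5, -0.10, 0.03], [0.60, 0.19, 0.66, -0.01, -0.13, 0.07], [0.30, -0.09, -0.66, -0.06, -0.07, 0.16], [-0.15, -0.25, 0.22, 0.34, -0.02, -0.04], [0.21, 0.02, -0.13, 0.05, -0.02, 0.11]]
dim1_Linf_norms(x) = [0.57, 0.58, 0.6, 0.66, 0.7, 0.69]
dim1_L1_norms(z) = [0.73, 1.47, 1.66, 1.34, 1.02, 0.54]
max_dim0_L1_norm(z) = 1.82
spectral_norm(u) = 1.05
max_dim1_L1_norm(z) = 1.66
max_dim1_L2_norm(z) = 0.92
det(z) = -0.00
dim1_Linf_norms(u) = [0.61, 0.13, 0.57, 0.5, 0.29, 0.42]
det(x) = -1.00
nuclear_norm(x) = 6.00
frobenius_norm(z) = 1.57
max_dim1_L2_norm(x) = 1.0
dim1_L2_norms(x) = [1.0, 1.0, 1.0, 1.0, 1.0, 1.0]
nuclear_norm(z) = 2.81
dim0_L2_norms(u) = [0.82, 0.59, 0.97, 0.63, 0.2, 0.21]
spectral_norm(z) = 1.05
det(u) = -0.00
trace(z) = 1.37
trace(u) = -0.13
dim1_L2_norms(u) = [0.93, 0.2, 0.72, 0.66, 0.42, 0.64]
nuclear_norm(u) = 2.81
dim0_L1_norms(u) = [1.73, 1.24, 2.16, 1.33, 0.4, 0.39]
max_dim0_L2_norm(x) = 1.01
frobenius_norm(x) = 2.45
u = x @ z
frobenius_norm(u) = 1.56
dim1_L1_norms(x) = [2.15, 2.35, 2.12, 2.13, 2.06, 1.9]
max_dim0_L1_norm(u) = 2.16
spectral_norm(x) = 1.01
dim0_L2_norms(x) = [1.01, 1.0, 1.0, 1.0, 1.0, 1.0]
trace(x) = -0.13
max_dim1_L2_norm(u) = 0.93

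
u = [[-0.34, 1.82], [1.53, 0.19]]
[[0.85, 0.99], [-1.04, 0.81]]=u@[[-0.72, 0.45], [0.33, 0.63]]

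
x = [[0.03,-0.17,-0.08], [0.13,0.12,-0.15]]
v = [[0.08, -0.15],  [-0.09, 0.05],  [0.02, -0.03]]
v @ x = [[-0.02, -0.03, 0.02], [0.0, 0.02, -0.0], [-0.00, -0.01, 0.00]]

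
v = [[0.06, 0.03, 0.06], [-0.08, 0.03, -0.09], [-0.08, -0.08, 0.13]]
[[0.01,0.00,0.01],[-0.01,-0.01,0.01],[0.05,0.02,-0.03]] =v @ [[-0.15, -0.07, -0.03], [-0.04, 0.02, 0.35], [0.28, 0.13, 0.00]]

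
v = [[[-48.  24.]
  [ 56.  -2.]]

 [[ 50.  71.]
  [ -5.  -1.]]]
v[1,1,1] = -1.0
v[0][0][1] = 24.0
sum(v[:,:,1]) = 92.0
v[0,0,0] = -48.0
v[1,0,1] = 71.0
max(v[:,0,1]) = 71.0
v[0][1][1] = -2.0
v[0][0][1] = 24.0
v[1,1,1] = -1.0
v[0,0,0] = -48.0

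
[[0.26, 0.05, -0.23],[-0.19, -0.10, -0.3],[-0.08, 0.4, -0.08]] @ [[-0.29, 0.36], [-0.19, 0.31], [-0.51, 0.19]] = [[0.03, 0.07],[0.23, -0.16],[-0.01, 0.08]]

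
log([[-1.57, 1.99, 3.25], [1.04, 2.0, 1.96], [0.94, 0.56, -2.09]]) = [[0.78+2.66j, (0.36-1.38j), (-0.75-0.83j)], [0.28-0.82j, 0.85+0.79j, 0.41-1.42j], [-0.28-0.18j, 0.22-0.51j, (0.86+2.83j)]]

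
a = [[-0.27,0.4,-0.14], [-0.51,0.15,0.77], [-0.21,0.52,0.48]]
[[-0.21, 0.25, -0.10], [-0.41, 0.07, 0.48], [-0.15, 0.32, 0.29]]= a@[[0.82,0.03,0.01], [0.03,0.65,-0.02], [0.01,-0.02,0.64]]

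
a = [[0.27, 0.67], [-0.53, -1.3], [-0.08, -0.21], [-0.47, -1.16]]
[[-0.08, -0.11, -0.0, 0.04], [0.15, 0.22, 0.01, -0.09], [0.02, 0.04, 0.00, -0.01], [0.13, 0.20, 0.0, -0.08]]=a@[[0.09, -0.0, -0.06, 0.21], [-0.15, -0.17, 0.02, -0.02]]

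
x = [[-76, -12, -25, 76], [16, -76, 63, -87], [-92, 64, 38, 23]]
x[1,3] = -87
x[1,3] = -87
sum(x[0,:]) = -37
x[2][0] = -92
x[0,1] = -12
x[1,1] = -76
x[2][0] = -92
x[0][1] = -12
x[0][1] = -12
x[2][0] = -92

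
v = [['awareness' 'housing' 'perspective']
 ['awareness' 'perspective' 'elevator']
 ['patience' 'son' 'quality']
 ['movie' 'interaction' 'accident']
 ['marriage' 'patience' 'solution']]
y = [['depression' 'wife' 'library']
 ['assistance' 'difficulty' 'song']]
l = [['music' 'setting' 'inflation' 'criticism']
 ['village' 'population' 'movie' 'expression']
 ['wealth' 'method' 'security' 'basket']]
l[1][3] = 'expression'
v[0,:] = ['awareness', 'housing', 'perspective']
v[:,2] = ['perspective', 'elevator', 'quality', 'accident', 'solution']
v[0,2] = 'perspective'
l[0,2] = 'inflation'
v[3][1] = 'interaction'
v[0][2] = 'perspective'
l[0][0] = 'music'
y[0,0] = 'depression'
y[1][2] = 'song'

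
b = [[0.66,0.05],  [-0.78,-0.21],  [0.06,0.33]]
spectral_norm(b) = 1.05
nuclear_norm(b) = 1.37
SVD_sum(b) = [[0.64,0.15], [-0.79,-0.18], [0.13,0.03]] + [[0.02, -0.10], [0.01, -0.03], [-0.07, 0.3]]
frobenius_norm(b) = 1.10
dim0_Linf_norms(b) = [0.78, 0.33]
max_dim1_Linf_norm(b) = 0.78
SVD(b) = [[-0.62, -0.31], [0.77, -0.09], [-0.13, 0.95]] @ diag([1.04757291619299, 0.3251014999333509]) @ [[-0.97, -0.22],[-0.22, 0.97]]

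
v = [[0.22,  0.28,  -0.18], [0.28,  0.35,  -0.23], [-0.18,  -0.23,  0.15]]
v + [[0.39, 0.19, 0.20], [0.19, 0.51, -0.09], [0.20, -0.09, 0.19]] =[[0.61,0.47,0.02], [0.47,0.86,-0.32], [0.02,-0.32,0.34]]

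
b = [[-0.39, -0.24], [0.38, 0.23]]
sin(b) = [[-0.39, -0.24], [0.38, 0.23]]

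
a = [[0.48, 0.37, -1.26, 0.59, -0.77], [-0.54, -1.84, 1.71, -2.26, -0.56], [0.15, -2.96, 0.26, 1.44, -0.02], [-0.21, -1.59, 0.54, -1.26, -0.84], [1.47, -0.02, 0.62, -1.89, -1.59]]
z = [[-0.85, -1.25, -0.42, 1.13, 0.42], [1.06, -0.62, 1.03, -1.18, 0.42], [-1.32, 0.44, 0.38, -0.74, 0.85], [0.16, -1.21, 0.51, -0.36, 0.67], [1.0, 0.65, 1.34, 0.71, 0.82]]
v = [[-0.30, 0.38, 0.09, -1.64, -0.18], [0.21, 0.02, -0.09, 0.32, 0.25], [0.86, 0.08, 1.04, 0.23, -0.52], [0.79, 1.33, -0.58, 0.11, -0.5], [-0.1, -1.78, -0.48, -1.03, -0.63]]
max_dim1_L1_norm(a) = 6.91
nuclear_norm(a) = 11.31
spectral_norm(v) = 2.57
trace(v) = 0.24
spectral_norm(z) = 2.70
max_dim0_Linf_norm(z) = 1.34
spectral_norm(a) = 4.65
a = z @ v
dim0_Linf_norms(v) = [0.86, 1.78, 1.04, 1.64, 0.63]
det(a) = -1.29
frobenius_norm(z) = 4.26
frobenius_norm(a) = 6.30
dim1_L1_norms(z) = [4.07, 4.31, 3.73, 2.91, 4.52]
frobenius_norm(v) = 3.63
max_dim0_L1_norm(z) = 4.39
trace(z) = -0.63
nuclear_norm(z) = 8.42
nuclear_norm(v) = 7.18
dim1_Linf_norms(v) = [1.64, 0.32, 1.04, 1.33, 1.78]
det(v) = 1.82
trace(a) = -3.95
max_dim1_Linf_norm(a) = 2.96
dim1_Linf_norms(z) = [1.25, 1.18, 1.32, 1.21, 1.34]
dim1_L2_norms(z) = [1.98, 2.03, 1.83, 1.53, 2.1]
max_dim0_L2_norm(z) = 2.15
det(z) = -0.63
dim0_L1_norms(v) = [2.26, 3.59, 2.28, 3.33, 2.08]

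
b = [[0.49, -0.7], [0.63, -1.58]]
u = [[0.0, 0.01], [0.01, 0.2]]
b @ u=[[-0.01,  -0.14], [-0.02,  -0.31]]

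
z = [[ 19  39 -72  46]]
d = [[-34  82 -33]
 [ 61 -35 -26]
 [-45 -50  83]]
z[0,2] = -72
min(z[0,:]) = -72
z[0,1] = 39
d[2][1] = -50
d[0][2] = -33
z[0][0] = 19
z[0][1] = 39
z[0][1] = 39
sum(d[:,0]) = -18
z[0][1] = 39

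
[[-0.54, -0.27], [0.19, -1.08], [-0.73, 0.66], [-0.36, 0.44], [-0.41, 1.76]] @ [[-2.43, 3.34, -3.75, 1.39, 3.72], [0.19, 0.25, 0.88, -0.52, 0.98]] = [[1.26, -1.87, 1.79, -0.61, -2.27], [-0.67, 0.36, -1.66, 0.83, -0.35], [1.9, -2.27, 3.32, -1.36, -2.07], [0.96, -1.09, 1.74, -0.73, -0.91], [1.33, -0.93, 3.09, -1.49, 0.20]]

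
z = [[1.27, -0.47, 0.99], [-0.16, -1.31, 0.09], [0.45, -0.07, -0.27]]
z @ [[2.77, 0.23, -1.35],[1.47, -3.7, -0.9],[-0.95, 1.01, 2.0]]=[[1.89, 3.03, 0.69], [-2.45, 4.9, 1.58], [1.4, 0.09, -1.08]]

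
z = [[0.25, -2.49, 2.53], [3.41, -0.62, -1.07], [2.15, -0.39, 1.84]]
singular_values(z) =[4.36, 3.64, 1.32]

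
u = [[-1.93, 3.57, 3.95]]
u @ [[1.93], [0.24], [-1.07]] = [[-7.09]]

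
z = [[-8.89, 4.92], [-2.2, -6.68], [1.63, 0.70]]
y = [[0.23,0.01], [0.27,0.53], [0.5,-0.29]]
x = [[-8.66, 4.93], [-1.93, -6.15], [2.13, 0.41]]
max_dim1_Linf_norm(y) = 0.53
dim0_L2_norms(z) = [9.3, 8.33]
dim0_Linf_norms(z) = [8.89, 6.68]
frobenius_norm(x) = 12.06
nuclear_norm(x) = 16.63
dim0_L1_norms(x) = [12.72, 11.49]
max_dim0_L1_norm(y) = 1.0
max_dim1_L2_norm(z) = 10.16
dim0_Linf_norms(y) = [0.5, 0.53]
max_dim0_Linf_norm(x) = 8.66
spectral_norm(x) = 10.22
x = z + y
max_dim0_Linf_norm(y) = 0.53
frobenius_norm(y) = 0.86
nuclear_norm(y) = 1.22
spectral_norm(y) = 0.61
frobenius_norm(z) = 12.48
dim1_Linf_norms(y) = [0.23, 0.53, 0.5]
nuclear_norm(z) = 17.33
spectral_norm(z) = 10.35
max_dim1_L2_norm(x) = 9.96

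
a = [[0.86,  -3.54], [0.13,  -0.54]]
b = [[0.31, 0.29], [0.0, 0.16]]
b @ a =[[0.3, -1.25],[0.02, -0.09]]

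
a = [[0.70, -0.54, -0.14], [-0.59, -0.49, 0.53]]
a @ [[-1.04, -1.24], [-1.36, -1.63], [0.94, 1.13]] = [[-0.13, -0.15], [1.78, 2.13]]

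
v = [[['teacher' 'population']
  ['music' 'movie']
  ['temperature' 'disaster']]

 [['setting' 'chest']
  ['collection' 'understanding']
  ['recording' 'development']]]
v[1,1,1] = 'understanding'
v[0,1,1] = 'movie'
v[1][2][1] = 'development'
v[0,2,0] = 'temperature'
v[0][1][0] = 'music'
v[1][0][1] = 'chest'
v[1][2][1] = 'development'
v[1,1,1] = 'understanding'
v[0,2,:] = ['temperature', 'disaster']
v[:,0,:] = [['teacher', 'population'], ['setting', 'chest']]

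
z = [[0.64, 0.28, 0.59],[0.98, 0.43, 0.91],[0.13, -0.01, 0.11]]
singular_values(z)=[1.68, 0.06, 0.0]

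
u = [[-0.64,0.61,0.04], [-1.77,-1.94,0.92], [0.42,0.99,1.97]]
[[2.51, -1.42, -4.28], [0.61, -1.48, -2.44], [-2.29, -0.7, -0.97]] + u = [[1.87, -0.81, -4.24], [-1.16, -3.42, -1.52], [-1.87, 0.29, 1.00]]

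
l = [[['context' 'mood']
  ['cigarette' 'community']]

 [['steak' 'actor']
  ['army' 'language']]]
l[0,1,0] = 'cigarette'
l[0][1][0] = 'cigarette'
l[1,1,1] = 'language'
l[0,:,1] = ['mood', 'community']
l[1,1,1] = 'language'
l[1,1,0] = 'army'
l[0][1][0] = 'cigarette'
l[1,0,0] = 'steak'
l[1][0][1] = 'actor'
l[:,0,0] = ['context', 'steak']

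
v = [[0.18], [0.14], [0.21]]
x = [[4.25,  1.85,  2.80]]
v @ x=[[0.76,0.33,0.50], [0.6,0.26,0.39], [0.89,0.39,0.59]]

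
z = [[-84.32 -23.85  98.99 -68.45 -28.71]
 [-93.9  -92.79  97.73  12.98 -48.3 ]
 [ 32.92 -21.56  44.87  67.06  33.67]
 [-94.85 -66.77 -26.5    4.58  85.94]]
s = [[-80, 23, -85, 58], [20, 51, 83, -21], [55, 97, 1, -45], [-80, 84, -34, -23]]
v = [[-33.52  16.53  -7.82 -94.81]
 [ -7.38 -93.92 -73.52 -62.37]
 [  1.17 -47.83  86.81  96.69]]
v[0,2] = -7.82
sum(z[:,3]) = 16.17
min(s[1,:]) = -21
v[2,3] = 96.69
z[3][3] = 4.58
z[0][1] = -23.85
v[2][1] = -47.83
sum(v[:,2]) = 5.469999999999999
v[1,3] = -62.37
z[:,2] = [98.99, 97.73, 44.87, -26.5]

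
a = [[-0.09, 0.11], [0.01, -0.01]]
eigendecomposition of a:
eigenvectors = [[-0.99, -0.77], [0.11, -0.64]]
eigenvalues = [-0.1, 0.0]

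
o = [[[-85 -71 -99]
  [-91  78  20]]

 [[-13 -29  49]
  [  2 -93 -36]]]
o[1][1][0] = 2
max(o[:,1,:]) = 78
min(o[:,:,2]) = -99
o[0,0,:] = [-85, -71, -99]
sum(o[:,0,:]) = -248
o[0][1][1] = 78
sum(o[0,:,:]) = -248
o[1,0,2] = 49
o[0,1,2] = 20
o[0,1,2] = 20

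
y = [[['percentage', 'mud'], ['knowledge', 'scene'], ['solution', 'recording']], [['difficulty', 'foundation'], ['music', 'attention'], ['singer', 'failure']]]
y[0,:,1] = ['mud', 'scene', 'recording']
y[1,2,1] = 'failure'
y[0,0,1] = 'mud'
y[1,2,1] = 'failure'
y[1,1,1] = 'attention'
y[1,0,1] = 'foundation'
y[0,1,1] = 'scene'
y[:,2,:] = [['solution', 'recording'], ['singer', 'failure']]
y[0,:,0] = ['percentage', 'knowledge', 'solution']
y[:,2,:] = [['solution', 'recording'], ['singer', 'failure']]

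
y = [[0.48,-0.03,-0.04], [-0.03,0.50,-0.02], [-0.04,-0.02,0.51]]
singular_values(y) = [0.54, 0.52, 0.43]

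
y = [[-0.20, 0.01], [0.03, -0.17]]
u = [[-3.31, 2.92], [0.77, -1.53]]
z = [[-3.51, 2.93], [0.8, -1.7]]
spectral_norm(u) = 4.70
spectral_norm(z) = 4.89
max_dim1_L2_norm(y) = 0.2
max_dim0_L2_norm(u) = 3.4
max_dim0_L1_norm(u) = 4.45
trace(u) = -4.84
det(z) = 3.62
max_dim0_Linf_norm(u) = 3.31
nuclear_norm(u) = 5.30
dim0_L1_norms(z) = [4.31, 4.63]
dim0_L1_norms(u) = [4.08, 4.45]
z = u + y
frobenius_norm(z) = 4.94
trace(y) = -0.37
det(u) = 2.82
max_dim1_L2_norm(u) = 4.41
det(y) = 0.03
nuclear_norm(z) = 5.63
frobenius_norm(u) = 4.73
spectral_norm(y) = 0.21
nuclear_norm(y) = 0.37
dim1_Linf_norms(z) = [3.51, 1.7]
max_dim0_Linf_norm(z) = 3.51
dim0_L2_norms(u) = [3.4, 3.3]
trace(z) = -5.21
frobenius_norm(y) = 0.26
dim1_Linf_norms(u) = [3.31, 1.53]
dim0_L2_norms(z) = [3.6, 3.39]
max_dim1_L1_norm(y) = 0.21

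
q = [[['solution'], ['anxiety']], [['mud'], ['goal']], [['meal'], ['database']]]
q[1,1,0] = 'goal'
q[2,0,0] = 'meal'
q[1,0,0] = 'mud'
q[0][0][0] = 'solution'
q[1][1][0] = 'goal'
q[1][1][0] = 'goal'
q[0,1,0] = 'anxiety'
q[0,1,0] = 'anxiety'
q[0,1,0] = 'anxiety'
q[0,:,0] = ['solution', 'anxiety']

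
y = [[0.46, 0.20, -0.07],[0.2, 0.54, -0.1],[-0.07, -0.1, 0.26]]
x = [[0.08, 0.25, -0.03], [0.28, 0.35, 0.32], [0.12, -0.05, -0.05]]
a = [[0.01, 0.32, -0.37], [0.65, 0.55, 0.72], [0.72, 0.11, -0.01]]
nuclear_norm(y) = 1.26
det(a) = 0.29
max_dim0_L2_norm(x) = 0.43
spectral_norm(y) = 0.74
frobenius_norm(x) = 0.63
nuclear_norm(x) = 0.90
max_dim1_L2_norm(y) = 0.58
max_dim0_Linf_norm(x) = 0.35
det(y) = 0.05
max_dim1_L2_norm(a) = 1.12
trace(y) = 1.26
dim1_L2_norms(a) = [0.49, 1.12, 0.73]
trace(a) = 0.55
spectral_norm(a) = 1.23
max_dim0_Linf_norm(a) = 0.72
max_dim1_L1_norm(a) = 1.92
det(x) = 0.01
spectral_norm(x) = 0.58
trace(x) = 0.38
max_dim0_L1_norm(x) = 0.65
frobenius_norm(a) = 1.42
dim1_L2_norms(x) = [0.26, 0.55, 0.14]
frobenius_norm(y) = 0.82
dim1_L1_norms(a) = [0.7, 1.92, 0.84]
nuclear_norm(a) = 2.21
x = y @ a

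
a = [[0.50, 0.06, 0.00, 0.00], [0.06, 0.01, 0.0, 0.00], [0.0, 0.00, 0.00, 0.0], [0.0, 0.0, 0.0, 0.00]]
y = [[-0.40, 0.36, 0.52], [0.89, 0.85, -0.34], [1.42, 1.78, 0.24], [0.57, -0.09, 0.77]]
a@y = [[-0.15, 0.23, 0.24], [-0.02, 0.03, 0.03], [0.0, 0.00, 0.0], [0.00, 0.0, 0.00]]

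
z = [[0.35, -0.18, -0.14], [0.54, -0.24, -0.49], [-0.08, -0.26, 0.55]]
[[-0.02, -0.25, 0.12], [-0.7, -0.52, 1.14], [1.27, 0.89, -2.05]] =z @[[0.93, -2.0, -0.50], [0.01, -2.57, 0.96], [2.44, 0.11, -3.35]]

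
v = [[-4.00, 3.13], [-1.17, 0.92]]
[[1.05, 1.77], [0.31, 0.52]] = v@[[0.05, -0.41], [0.4, 0.04]]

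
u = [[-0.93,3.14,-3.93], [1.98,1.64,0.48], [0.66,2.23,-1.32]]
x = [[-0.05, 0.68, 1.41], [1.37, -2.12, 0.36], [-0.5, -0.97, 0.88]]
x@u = [[2.32, 4.10, -1.34], [-5.23, 1.63, -6.88], [-0.87, -1.2, 0.34]]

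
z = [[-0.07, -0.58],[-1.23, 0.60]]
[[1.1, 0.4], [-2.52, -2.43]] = z@[[1.06, 1.55],[-2.02, -0.88]]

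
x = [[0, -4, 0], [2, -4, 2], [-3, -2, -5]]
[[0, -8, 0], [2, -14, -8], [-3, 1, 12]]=x @ [[1, -5, -4], [0, 2, 0], [0, 2, 0]]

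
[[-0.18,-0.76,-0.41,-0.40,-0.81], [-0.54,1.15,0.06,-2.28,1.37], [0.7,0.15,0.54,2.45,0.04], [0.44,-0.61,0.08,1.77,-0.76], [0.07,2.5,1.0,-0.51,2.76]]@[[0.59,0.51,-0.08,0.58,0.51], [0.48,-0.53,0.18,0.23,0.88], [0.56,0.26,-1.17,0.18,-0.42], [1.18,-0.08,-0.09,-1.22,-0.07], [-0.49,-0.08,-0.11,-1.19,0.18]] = [[-0.78, 0.30, 0.48, 1.1, -0.71], [-3.09, -0.80, 0.23, 1.11, 1.12], [3.66, 0.22, -0.89, -2.5, 0.1], [2.47, 0.49, -0.31, -1.13, -0.61], [-0.15, -1.21, -0.98, -1.87, 2.35]]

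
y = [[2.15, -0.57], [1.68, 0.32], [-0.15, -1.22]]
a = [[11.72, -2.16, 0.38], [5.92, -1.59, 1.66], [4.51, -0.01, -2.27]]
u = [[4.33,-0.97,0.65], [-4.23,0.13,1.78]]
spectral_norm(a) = 14.11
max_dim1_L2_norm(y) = 2.22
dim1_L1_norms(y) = [2.72, 2.0, 1.37]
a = y @ u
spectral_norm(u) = 6.16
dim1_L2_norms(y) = [2.22, 1.71, 1.23]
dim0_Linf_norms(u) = [4.33, 0.97, 1.78]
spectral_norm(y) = 2.74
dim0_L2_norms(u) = [6.05, 0.98, 1.89]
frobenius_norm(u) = 6.42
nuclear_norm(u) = 7.97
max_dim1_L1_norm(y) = 2.72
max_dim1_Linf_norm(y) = 2.15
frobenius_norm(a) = 14.42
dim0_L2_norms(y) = [2.73, 1.38]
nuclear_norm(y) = 4.11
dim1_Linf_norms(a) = [11.72, 5.92, 4.51]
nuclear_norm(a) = 17.08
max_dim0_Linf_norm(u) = 4.33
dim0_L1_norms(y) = [3.98, 2.11]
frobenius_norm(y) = 3.06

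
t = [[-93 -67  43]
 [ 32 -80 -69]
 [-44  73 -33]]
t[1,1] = -80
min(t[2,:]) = -44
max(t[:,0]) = 32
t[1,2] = -69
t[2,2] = -33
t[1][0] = 32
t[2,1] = 73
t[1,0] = 32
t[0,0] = -93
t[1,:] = [32, -80, -69]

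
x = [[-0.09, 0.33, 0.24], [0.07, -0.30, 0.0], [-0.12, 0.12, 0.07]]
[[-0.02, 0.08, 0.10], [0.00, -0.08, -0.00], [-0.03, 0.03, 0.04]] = x@ [[0.28, 0.06, -0.08], [0.06, 0.28, -0.01], [-0.08, -0.01, 0.4]]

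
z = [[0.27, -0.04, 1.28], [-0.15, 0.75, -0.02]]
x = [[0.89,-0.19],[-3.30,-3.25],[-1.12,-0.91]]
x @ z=[[0.27, -0.18, 1.14], [-0.40, -2.31, -4.16], [-0.17, -0.64, -1.42]]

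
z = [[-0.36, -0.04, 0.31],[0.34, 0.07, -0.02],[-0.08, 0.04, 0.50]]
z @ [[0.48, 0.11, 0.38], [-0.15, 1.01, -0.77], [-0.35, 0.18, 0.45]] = [[-0.28, -0.02, 0.03], [0.16, 0.1, 0.07], [-0.22, 0.12, 0.16]]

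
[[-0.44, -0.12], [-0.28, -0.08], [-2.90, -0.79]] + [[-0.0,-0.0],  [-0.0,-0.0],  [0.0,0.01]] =[[-0.44, -0.12], [-0.28, -0.08], [-2.90, -0.78]]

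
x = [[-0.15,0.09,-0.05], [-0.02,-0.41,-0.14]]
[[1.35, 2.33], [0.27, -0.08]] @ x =[[-0.25, -0.83, -0.39], [-0.04, 0.06, -0.00]]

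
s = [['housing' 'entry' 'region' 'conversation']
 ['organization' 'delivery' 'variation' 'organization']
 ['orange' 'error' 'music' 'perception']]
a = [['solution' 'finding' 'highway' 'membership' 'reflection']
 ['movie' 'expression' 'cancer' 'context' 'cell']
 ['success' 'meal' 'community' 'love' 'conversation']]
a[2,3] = 'love'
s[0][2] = 'region'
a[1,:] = ['movie', 'expression', 'cancer', 'context', 'cell']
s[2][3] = 'perception'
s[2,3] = 'perception'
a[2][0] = 'success'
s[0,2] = 'region'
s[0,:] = ['housing', 'entry', 'region', 'conversation']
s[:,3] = ['conversation', 'organization', 'perception']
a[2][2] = 'community'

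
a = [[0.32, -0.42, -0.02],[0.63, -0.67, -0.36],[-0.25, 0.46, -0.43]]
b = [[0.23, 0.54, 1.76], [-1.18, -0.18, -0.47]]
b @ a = [[-0.03, 0.35, -0.96], [-0.37, 0.40, 0.29]]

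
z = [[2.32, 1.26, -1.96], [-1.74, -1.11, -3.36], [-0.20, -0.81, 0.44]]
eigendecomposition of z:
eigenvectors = [[-0.14+0.00j, 0.85+0.00j, 0.85-0.00j], [0.94+0.00j, -0.38+0.33j, (-0.38-0.33j)], [(0.31+0j), -0.02-0.18j, (-0.02+0.18j)]]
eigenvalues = [(-1.95+0j), (1.8+0.91j), (1.8-0.91j)]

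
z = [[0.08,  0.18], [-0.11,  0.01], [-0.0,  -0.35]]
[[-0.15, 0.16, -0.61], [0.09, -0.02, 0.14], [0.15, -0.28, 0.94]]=z @ [[-0.84, 0.24, -1.55],  [-0.44, 0.81, -2.68]]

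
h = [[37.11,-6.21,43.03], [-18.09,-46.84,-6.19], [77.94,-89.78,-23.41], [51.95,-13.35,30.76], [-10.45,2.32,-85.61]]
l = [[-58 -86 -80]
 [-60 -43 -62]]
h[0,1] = -6.21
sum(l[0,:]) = -224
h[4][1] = 2.32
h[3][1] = -13.35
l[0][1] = -86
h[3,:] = [51.95, -13.35, 30.76]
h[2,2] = -23.41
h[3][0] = 51.95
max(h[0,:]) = 43.03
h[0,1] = -6.21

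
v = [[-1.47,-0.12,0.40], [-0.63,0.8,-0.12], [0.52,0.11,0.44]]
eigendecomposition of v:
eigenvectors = [[0.94, -0.02, 0.08], [0.23, -0.93, 0.76], [-0.25, -0.37, 0.64]]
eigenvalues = [-1.61, 0.74, 0.63]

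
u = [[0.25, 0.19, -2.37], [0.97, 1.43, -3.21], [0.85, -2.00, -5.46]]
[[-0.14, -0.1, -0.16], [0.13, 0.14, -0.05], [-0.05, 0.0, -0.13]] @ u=[[-0.27, 0.15, 1.53],[0.13, 0.32, -0.48],[-0.12, 0.25, 0.83]]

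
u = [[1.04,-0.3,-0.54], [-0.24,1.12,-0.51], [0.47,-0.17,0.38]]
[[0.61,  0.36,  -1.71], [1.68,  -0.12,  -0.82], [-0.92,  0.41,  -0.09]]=u@[[-0.22, 0.62, -1.24],[0.59, 0.21, -0.51],[-1.89, 0.41, 1.07]]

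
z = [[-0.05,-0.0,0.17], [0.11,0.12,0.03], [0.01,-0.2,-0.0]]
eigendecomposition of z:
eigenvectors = [[(-0.84+0j), -0.40+0.34j, (-0.4-0.34j)], [(0.29+0j), 0.33+0.45j, (0.33-0.45j)], [0.46+0.00j, -0.64+0.00j, -0.64-0.00j]]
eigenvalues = [(-0.14+0j), (0.11+0.13j), (0.11-0.13j)]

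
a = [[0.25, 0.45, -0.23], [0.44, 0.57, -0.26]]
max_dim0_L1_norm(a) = 1.02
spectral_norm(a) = 0.95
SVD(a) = [[-0.59, -0.81], [-0.81, 0.59]] @ diag([0.9481003548152241, 0.07145430147476306]) @ [[-0.53,-0.77,0.36],[0.82,-0.36,0.44]]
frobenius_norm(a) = 0.95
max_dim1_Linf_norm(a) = 0.57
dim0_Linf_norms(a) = [0.44, 0.57, 0.26]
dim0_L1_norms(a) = [0.69, 1.02, 0.49]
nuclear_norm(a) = 1.02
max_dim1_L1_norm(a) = 1.27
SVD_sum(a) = [[0.3,0.43,-0.2], [0.41,0.59,-0.28]] + [[-0.05,0.02,-0.03], [0.03,-0.02,0.02]]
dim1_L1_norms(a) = [0.93, 1.27]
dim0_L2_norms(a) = [0.51, 0.73, 0.35]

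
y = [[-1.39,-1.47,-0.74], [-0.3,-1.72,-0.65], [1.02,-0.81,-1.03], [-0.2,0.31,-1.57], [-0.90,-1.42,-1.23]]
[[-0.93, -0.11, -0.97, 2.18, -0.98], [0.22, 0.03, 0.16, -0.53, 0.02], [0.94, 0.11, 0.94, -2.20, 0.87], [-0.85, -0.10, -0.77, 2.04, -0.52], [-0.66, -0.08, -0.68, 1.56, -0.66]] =y@[[0.93, 0.11, 0.93, -2.19, 0.85], [-0.42, -0.05, -0.37, 1.00, -0.23], [0.34, 0.04, 0.30, -0.82, 0.18]]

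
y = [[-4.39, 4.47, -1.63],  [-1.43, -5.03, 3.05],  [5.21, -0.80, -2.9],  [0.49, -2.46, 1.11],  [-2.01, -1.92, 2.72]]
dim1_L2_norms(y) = [6.47, 6.05, 6.02, 2.74, 3.89]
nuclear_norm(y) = 17.72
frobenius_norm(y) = 11.72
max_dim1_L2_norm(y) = 6.47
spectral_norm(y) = 8.61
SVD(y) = [[-0.63, -0.44, 0.59], [0.64, -0.3, 0.6], [0.03, 0.76, 0.45], [0.32, 0.01, 0.15], [0.30, -0.37, -0.26]] @ diag([8.60541929583784, 7.859007930137314, 1.2584725252704076]) @ [[0.18, -0.86, 0.47], [0.90, -0.05, -0.43], [-0.4, -0.5, -0.77]]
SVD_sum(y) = [[-1.00,  4.69,  -2.56], [1.01,  -4.76,  2.6], [0.05,  -0.24,  0.13], [0.50,  -2.36,  1.29], [0.47,  -2.22,  1.21]] + [[-3.1,0.16,1.50], [-2.14,0.11,1.03], [5.38,-0.27,-2.6], [0.06,-0.00,-0.03], [-2.61,0.13,1.26]] + [[-0.29, -0.37, -0.57], [-0.3, -0.38, -0.58], [-0.22, -0.29, -0.44], [-0.08, -0.10, -0.15], [0.13, 0.16, 0.25]]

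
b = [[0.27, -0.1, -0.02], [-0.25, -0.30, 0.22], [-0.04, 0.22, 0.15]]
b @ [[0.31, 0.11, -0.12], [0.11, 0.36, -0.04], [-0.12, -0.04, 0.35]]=[[0.08, -0.01, -0.04],[-0.14, -0.14, 0.12],[-0.01, 0.07, 0.05]]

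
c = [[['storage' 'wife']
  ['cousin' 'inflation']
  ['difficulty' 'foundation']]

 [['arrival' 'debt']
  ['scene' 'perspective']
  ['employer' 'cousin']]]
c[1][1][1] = 'perspective'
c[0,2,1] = 'foundation'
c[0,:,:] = [['storage', 'wife'], ['cousin', 'inflation'], ['difficulty', 'foundation']]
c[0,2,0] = 'difficulty'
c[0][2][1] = 'foundation'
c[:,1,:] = [['cousin', 'inflation'], ['scene', 'perspective']]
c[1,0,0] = 'arrival'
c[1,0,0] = 'arrival'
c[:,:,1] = [['wife', 'inflation', 'foundation'], ['debt', 'perspective', 'cousin']]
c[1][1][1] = 'perspective'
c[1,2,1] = 'cousin'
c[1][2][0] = 'employer'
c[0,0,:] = ['storage', 'wife']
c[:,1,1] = ['inflation', 'perspective']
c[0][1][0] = 'cousin'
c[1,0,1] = 'debt'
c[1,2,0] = 'employer'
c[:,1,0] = ['cousin', 'scene']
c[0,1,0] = 'cousin'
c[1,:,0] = ['arrival', 'scene', 'employer']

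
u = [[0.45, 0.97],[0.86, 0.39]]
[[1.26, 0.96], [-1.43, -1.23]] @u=[[1.39, 1.60], [-1.70, -1.87]]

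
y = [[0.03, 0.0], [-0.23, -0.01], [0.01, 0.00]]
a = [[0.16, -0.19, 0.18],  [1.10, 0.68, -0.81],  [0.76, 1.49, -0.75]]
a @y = [[0.05, 0.00], [-0.13, -0.01], [-0.33, -0.01]]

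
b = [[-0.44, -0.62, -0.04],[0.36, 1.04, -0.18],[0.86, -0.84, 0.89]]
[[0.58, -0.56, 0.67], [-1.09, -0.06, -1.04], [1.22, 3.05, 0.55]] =b @ [[0.22, 1.44, -0.97], [-1.10, -0.24, -0.47], [0.12, 1.81, 1.11]]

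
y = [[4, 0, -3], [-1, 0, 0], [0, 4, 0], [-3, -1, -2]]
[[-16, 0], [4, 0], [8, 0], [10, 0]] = y @ [[-4, 0], [2, 0], [0, 0]]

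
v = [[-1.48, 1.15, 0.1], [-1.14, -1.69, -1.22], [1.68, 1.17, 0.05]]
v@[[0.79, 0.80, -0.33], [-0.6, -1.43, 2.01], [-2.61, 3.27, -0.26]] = [[-2.12, -2.5, 2.77], [3.3, -2.48, -2.70], [0.49, -0.17, 1.78]]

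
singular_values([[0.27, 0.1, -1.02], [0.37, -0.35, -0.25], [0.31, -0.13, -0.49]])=[1.25, 0.48, 0.02]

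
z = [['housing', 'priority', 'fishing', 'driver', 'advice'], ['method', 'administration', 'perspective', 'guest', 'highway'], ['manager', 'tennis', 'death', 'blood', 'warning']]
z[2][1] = 'tennis'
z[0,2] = 'fishing'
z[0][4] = 'advice'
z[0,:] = ['housing', 'priority', 'fishing', 'driver', 'advice']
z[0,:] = ['housing', 'priority', 'fishing', 'driver', 'advice']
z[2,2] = 'death'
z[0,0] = 'housing'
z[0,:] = ['housing', 'priority', 'fishing', 'driver', 'advice']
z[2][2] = 'death'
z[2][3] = 'blood'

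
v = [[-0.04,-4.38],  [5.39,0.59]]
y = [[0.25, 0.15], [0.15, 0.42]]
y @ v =[[0.8, -1.01], [2.26, -0.41]]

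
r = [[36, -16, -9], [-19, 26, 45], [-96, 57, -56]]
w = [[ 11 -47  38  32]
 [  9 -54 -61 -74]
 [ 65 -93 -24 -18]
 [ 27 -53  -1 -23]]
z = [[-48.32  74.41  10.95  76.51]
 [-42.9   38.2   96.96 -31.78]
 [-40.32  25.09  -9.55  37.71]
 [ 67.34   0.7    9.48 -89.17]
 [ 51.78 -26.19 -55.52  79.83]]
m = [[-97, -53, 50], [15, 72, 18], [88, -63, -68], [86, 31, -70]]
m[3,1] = 31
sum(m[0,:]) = -100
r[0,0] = 36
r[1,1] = 26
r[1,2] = 45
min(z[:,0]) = -48.32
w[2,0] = 65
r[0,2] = -9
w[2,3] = -18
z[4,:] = [51.78, -26.19, -55.52, 79.83]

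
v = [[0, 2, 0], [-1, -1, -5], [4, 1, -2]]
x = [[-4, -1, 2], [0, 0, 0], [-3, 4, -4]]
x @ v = [[9, -5, 1], [0, 0, 0], [-20, -14, -12]]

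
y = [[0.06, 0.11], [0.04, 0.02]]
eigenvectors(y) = [[0.91,  -0.78], [0.41,  0.63]]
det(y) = -0.00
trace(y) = 0.08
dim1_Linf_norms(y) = [0.11, 0.04]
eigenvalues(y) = [0.11, -0.03]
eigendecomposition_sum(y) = [[0.07,0.09],[0.03,0.04]] + [[-0.01, 0.02], [0.01, -0.02]]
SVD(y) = [[-0.96, -0.29], [-0.29, 0.96]] @ diag([0.1307716025449734, 0.02447014441762687]) @ [[-0.53, -0.85], [0.85, -0.53]]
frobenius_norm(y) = 0.13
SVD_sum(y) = [[0.07, 0.11],[0.02, 0.03]] + [[-0.01, 0.0], [0.02, -0.01]]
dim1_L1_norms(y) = [0.17, 0.06]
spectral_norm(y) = 0.13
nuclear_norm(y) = 0.16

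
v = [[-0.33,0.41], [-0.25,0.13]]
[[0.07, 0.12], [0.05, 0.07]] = v @ [[-0.21, -0.21], [-0.01, 0.12]]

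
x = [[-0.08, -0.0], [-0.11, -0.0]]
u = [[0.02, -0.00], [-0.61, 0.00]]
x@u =[[-0.0,0.00], [-0.00,0.0]]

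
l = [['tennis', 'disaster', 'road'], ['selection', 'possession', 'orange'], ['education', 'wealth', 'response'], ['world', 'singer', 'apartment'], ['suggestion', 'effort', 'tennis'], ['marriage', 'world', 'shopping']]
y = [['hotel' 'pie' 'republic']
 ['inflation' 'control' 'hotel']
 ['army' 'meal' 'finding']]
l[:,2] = ['road', 'orange', 'response', 'apartment', 'tennis', 'shopping']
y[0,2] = 'republic'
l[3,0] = 'world'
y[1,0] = 'inflation'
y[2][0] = 'army'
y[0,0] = 'hotel'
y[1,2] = 'hotel'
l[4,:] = ['suggestion', 'effort', 'tennis']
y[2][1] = 'meal'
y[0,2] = 'republic'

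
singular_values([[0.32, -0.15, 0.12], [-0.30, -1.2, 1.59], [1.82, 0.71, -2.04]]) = [3.33, 1.05, 0.09]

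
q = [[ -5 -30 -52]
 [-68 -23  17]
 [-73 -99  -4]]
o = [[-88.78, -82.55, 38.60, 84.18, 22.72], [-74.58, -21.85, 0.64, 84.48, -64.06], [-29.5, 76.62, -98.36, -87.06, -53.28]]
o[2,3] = -87.06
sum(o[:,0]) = -192.86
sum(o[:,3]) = 81.60000000000002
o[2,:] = [-29.5, 76.62, -98.36, -87.06, -53.28]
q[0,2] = -52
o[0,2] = 38.6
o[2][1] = 76.62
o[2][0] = -29.5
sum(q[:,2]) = -39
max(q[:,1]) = -23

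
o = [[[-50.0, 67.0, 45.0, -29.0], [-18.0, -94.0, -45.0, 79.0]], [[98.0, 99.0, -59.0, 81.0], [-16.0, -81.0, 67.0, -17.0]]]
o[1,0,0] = 98.0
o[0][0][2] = 45.0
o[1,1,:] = [-16.0, -81.0, 67.0, -17.0]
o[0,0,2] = 45.0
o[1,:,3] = [81.0, -17.0]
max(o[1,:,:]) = 99.0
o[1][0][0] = 98.0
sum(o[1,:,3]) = 64.0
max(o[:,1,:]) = 79.0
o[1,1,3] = -17.0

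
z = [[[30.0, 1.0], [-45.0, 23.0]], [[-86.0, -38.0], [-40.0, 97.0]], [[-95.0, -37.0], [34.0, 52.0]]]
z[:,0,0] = [30.0, -86.0, -95.0]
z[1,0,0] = -86.0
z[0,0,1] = 1.0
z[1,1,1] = 97.0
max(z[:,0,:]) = 30.0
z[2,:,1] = [-37.0, 52.0]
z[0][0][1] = 1.0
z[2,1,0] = 34.0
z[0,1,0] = -45.0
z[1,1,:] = [-40.0, 97.0]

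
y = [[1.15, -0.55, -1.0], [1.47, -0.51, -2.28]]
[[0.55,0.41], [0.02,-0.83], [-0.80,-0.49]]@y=[[1.24,-0.51,-1.48], [-1.2,0.41,1.87], [-1.64,0.69,1.92]]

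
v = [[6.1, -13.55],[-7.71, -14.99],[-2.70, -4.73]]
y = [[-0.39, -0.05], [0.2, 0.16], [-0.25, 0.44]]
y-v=[[-6.49, 13.50], [7.91, 15.15], [2.45, 5.17]]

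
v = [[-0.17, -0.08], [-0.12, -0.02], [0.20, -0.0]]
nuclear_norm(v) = 0.35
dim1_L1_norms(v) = [0.25, 0.14, 0.2]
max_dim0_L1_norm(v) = 0.49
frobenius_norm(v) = 0.30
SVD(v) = [[-0.62, 0.75], [-0.41, -0.07], [0.67, 0.66]] @ diag([0.2941285069488369, 0.059903433958730413]) @ [[0.98, 0.20],  [0.2, -0.98]]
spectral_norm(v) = 0.29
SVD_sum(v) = [[-0.18, -0.04], [-0.12, -0.02], [0.19, 0.04]] + [[0.01, -0.04], [-0.0, 0.00], [0.01, -0.04]]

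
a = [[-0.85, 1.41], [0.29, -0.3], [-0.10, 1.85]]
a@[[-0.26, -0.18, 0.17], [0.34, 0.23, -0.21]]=[[0.7, 0.48, -0.44], [-0.18, -0.12, 0.11], [0.66, 0.44, -0.41]]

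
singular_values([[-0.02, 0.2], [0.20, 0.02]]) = [0.2, 0.2]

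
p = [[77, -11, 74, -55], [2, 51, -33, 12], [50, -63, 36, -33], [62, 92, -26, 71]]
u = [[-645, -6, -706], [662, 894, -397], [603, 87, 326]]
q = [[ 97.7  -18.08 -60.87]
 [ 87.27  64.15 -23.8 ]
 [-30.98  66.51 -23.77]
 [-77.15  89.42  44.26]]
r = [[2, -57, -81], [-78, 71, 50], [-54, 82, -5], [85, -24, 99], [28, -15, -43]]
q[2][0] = -30.98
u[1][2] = -397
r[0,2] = -81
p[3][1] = 92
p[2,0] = 50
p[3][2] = -26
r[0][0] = 2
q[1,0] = 87.27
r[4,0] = 28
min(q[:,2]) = -60.87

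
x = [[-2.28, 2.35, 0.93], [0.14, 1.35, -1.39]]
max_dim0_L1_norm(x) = 3.7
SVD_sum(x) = [[-2.17,2.52,0.64], [-0.42,0.48,0.12]] + [[-0.11,-0.17,0.29], [0.56,0.87,-1.51]]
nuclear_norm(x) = 5.31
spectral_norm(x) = 3.45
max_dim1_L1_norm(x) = 5.56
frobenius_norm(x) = 3.92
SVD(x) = [[-0.98, -0.19], [-0.19, 0.98]] @ diag([3.4476132108974435, 1.8638570621282684]) @ [[0.64, -0.74, -0.19],[0.30, 0.47, -0.83]]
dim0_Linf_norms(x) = [2.28, 2.35, 1.39]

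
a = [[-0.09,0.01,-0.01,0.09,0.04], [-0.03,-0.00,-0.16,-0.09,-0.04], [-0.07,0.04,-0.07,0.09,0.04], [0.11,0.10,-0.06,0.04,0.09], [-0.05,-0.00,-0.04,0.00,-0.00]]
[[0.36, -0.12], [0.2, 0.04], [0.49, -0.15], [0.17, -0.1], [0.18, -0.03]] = a@[[-2.77, 0.42],[4.04, -1.24],[-1.08, 0.12],[0.74, -0.85],[-0.26, 0.23]]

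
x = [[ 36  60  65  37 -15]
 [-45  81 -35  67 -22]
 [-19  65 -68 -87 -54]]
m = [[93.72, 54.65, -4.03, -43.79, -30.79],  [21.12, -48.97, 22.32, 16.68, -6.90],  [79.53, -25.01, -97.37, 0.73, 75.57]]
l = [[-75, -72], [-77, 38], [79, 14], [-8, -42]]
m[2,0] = 79.53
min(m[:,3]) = -43.79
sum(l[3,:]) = -50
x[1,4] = -22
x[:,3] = [37, 67, -87]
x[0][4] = -15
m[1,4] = -6.9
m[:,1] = [54.65, -48.97, -25.01]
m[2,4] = 75.57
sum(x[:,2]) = -38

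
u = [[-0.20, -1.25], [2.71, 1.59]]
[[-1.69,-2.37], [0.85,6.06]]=u@[[-0.53, 1.24], [1.44, 1.7]]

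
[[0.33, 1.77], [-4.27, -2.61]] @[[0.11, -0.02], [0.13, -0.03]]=[[0.27, -0.06], [-0.81, 0.16]]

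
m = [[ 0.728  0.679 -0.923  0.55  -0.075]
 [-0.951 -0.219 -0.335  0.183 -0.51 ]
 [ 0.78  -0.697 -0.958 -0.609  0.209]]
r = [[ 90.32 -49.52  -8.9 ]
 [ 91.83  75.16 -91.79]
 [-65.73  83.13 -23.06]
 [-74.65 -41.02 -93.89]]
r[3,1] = -41.02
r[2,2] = -23.06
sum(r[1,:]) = 75.2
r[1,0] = 91.83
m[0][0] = 0.728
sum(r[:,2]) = -217.64000000000001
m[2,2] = -0.958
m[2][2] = -0.958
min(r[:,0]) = -74.65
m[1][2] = -0.335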